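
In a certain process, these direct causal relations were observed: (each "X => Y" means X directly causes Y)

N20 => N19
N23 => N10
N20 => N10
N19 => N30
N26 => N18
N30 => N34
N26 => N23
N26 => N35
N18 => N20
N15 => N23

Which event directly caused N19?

Upstream contributors include N26, N18, but only N20 feeds directly into N19.

N20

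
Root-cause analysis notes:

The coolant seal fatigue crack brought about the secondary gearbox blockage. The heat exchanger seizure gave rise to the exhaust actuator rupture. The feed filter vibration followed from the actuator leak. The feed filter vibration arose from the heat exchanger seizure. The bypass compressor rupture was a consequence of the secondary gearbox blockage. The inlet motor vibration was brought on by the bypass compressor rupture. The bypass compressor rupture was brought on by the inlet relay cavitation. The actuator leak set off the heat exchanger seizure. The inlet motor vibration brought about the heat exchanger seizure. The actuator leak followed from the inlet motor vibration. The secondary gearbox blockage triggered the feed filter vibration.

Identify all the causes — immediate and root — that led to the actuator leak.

the bypass compressor rupture, the coolant seal fatigue crack, the inlet motor vibration, the inlet relay cavitation, the secondary gearbox blockage

Immediate cause of the actuator leak: the inlet motor vibration.
Further upstream: the coolant seal fatigue crack, the secondary gearbox blockage, the bypass compressor rupture, the inlet relay cavitation.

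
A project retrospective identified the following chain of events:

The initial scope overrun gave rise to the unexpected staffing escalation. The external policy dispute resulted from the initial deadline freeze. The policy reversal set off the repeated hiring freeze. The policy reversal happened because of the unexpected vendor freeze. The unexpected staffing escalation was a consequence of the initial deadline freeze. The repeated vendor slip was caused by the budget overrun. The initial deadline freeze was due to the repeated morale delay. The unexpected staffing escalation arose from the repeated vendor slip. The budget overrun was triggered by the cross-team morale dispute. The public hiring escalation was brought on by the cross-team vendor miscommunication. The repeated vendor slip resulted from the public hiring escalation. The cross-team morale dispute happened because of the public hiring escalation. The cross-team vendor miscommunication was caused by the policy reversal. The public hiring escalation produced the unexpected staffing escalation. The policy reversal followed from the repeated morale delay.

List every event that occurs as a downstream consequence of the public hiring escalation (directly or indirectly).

the budget overrun, the cross-team morale dispute, the repeated vendor slip, the unexpected staffing escalation

Direct effects: the cross-team morale dispute, the repeated vendor slip, the unexpected staffing escalation.
2 steps out: the budget overrun.
Not reachable from it: the repeated morale delay, the unexpected vendor freeze, the initial deadline freeze, the policy reversal, the cross-team vendor miscommunication, the repeated hiring freeze, the external policy dispute, the initial scope overrun.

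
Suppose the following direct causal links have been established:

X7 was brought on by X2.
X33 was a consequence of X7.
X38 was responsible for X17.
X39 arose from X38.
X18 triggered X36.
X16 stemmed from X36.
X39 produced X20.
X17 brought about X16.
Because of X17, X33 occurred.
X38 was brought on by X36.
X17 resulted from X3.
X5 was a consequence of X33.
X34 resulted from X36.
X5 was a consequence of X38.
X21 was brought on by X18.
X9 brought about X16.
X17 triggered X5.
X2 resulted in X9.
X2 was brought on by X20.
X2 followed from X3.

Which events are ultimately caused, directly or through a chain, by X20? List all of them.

Direct effects: X2.
2 steps out: X7, X9.
3 steps out: X16, X33.
4 steps out: X5.
Not reachable from it: X18, X36, X34, X21, X38, X39, X3, X17.

X16, X2, X33, X5, X7, X9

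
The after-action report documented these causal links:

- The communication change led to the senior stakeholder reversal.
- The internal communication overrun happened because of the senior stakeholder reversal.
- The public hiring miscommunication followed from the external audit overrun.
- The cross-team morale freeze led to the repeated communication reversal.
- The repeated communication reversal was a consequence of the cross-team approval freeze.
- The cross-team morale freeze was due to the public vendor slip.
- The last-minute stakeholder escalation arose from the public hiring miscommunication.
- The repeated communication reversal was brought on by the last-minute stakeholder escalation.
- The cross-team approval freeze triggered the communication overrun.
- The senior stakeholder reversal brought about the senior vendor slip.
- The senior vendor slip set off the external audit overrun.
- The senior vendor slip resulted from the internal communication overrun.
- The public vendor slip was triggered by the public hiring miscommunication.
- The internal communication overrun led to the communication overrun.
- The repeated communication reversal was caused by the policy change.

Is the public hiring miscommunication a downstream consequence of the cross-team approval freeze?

No

The cross-team approval freeze leads to the repeated communication reversal, the communication overrun; the public hiring miscommunication is not among them.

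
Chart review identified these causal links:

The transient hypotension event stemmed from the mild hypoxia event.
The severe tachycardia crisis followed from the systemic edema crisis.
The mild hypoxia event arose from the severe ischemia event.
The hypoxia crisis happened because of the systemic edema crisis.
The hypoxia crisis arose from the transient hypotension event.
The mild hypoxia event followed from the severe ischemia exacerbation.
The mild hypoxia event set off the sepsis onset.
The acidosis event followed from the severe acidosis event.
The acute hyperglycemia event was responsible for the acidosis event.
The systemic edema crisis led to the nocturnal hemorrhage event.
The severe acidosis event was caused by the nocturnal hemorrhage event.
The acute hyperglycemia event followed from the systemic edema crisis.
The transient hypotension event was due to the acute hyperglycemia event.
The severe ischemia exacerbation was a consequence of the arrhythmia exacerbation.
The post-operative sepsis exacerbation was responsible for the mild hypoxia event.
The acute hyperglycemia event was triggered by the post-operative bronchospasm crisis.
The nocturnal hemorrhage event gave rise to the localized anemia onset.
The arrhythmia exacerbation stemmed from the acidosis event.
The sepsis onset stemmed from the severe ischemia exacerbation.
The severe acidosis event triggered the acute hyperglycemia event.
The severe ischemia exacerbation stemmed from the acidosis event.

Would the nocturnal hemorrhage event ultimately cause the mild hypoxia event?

There is a causal chain: the nocturnal hemorrhage event → the severe acidosis event → the acidosis event → the severe ischemia exacerbation → the mild hypoxia event.

Yes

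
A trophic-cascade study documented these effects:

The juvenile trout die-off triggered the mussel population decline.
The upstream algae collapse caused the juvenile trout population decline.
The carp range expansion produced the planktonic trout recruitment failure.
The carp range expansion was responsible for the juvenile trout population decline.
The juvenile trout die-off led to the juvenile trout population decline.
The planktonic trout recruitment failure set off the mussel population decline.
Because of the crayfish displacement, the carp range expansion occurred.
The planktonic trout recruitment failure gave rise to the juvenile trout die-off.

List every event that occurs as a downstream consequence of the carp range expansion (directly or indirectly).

Direct effects: the planktonic trout recruitment failure, the juvenile trout population decline.
2 steps out: the juvenile trout die-off, the mussel population decline.
Not reachable from it: the crayfish displacement, the upstream algae collapse.

the juvenile trout die-off, the juvenile trout population decline, the mussel population decline, the planktonic trout recruitment failure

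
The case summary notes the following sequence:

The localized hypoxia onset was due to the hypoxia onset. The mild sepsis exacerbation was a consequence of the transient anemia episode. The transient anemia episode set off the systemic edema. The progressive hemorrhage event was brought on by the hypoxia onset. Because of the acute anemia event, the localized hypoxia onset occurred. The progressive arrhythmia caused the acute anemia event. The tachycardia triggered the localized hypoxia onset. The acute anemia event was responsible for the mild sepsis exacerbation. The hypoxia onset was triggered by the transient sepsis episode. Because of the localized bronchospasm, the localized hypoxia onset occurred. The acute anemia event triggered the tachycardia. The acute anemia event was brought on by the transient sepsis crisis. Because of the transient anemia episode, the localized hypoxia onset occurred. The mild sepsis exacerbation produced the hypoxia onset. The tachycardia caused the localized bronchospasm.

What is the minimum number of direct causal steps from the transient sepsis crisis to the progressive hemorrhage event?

Shortest chain: the transient sepsis crisis → the acute anemia event → the mild sepsis exacerbation → the hypoxia onset → the progressive hemorrhage event.

4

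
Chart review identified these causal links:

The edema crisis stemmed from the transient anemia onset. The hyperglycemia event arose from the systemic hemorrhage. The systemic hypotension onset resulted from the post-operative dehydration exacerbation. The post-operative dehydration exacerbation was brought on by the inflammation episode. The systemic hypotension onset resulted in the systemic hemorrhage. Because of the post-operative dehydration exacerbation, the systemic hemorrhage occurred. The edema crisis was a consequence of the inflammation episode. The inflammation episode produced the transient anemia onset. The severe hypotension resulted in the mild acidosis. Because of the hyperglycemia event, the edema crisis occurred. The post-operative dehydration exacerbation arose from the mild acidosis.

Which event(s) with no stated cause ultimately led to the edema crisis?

the inflammation episode, the severe hypotension

Tracing upstream from the edema crisis: the edema crisis ← the inflammation episode.
A separate upstream branch: the edema crisis ← the hyperglycemia event ← the systemic hemorrhage ← the post-operative dehydration exacerbation ← the mild acidosis ← the severe hypotension.
Each of those chain origins has no stated cause.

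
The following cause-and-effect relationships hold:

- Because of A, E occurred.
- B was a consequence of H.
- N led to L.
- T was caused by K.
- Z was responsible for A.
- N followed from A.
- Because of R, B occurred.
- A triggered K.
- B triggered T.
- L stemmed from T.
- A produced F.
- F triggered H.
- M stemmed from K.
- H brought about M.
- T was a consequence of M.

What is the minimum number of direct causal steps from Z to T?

Shortest chain: Z → A → K → T.

3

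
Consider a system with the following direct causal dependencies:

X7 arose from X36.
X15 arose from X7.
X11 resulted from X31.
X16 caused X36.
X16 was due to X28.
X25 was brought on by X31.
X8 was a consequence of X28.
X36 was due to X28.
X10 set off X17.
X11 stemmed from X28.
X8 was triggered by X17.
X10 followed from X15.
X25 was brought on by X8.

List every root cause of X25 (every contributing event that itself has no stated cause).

X28, X31

Tracing upstream from X25: X25 ← X8 ← X28.
A separate upstream branch: X25 ← X31.
Each of those chain origins has no stated cause.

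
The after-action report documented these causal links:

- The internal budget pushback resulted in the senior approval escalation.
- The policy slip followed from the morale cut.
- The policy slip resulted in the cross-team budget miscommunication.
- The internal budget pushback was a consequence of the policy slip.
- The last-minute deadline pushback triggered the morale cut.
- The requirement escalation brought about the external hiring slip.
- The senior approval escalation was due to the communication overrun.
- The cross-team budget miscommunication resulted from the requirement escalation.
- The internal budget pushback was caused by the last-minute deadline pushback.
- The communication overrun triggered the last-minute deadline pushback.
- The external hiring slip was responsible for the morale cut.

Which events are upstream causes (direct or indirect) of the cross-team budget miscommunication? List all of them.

the communication overrun, the external hiring slip, the last-minute deadline pushback, the morale cut, the policy slip, the requirement escalation

Immediate causes of the cross-team budget miscommunication: the requirement escalation, the policy slip.
Further upstream: the communication overrun, the last-minute deadline pushback, the external hiring slip, the morale cut.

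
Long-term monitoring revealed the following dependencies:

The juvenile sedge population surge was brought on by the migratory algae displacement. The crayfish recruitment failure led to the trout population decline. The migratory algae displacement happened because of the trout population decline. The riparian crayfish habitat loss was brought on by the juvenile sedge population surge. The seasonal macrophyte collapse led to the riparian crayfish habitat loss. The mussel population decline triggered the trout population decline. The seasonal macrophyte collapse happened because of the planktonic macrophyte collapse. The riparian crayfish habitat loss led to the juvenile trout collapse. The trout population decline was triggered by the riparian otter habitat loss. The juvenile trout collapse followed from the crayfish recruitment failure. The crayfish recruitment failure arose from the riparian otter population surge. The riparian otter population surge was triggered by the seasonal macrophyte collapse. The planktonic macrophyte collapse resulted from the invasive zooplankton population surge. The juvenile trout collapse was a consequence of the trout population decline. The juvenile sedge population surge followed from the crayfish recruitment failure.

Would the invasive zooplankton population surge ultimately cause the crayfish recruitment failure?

Yes

There is a causal chain: the invasive zooplankton population surge → the planktonic macrophyte collapse → the seasonal macrophyte collapse → the riparian otter population surge → the crayfish recruitment failure.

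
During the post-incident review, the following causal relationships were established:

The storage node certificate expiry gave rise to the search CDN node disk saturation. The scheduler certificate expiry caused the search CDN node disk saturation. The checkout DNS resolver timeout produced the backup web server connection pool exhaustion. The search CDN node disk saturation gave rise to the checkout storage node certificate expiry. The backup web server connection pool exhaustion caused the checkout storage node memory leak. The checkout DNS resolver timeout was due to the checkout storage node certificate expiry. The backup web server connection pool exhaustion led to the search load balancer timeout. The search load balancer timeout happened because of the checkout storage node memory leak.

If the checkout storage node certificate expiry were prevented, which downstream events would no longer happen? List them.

the backup web server connection pool exhaustion, the checkout DNS resolver timeout, the checkout storage node memory leak, the search load balancer timeout

Downstream of the checkout storage node certificate expiry: the checkout DNS resolver timeout, the backup web server connection pool exhaustion, the checkout storage node memory leak, the search load balancer timeout.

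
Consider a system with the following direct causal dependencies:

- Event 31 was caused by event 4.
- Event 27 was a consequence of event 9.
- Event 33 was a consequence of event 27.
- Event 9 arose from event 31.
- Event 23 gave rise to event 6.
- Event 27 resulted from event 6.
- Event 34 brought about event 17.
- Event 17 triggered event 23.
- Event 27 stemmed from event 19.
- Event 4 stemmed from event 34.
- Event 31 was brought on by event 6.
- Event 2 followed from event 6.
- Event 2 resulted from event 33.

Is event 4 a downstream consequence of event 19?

Event 19 leads to event 27, event 33, event 2; event 4 is not among them.

No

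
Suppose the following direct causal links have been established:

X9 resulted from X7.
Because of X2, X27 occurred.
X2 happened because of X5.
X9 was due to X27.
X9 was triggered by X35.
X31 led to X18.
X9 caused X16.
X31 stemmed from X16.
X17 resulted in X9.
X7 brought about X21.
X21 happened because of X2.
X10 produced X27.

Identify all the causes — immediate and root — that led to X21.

X2, X5, X7

Immediate causes of X21: X2, X7.
Further upstream: X5.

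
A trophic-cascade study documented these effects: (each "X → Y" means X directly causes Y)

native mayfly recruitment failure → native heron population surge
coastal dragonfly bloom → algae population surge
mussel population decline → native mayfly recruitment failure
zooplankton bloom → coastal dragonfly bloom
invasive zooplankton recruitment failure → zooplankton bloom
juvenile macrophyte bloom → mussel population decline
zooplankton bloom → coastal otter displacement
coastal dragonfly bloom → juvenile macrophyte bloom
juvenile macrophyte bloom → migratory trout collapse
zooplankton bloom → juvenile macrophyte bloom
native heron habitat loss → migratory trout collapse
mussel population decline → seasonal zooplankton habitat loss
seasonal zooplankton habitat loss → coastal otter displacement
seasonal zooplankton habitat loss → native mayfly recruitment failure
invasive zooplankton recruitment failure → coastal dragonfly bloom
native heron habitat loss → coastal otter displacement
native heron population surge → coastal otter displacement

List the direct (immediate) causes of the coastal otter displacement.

the native heron habitat loss, the native heron population surge, the seasonal zooplankton habitat loss, the zooplankton bloom

Upstream contributors include the invasive zooplankton recruitment failure, the coastal dragonfly bloom, the juvenile macrophyte bloom, the mussel population decline, the native mayfly recruitment failure, but only the native heron habitat loss, the native heron population surge, the seasonal zooplankton habitat loss, the zooplankton bloom feed directly into the coastal otter displacement.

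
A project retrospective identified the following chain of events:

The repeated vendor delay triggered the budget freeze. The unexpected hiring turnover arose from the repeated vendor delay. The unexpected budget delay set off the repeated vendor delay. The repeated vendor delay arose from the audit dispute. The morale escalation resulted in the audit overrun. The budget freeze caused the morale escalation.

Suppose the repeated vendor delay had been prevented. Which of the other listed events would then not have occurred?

the audit overrun, the budget freeze, the morale escalation, the unexpected hiring turnover

Downstream of the repeated vendor delay: the budget freeze, the morale escalation, the audit overrun, the unexpected hiring turnover.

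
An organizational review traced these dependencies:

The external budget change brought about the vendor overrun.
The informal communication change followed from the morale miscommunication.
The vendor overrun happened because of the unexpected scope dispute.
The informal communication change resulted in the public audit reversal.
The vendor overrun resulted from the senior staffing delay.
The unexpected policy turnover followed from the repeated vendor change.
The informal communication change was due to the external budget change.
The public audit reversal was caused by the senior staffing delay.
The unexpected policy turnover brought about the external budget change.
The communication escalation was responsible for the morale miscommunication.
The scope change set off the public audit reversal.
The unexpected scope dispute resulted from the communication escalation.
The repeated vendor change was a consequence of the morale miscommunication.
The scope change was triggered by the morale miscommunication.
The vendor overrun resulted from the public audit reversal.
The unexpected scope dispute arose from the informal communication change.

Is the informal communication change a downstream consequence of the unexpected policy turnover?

Yes

There is a causal chain: the unexpected policy turnover → the external budget change → the informal communication change.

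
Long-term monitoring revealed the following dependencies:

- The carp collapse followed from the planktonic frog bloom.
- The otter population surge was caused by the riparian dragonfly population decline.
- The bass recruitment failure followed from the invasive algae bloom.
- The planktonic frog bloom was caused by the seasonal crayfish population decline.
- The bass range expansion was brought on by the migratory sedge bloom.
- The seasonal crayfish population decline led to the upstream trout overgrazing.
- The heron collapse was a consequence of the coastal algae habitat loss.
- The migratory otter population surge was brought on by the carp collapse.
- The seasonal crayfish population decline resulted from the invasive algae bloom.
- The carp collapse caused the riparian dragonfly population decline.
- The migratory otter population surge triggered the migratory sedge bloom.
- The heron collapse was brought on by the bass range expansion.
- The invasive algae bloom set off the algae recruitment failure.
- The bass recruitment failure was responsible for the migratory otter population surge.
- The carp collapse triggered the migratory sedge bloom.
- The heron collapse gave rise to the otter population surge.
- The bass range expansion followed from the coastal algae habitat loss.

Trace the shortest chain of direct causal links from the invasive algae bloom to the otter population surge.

the invasive algae bloom → the seasonal crayfish population decline → the planktonic frog bloom → the carp collapse → the riparian dragonfly population decline → the otter population surge

the invasive algae bloom → the seasonal crayfish population decline
the seasonal crayfish population decline → the planktonic frog bloom
the planktonic frog bloom → the carp collapse
the carp collapse → the riparian dragonfly population decline
the riparian dragonfly population decline → the otter population surge
Length: 5 steps.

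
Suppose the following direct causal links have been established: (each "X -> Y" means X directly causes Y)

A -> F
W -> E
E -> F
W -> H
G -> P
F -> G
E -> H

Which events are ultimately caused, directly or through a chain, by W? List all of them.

Direct effects: E, H.
2 steps out: F.
3 steps out: G.
4 steps out: P.
Not reachable from it: A.

E, F, G, H, P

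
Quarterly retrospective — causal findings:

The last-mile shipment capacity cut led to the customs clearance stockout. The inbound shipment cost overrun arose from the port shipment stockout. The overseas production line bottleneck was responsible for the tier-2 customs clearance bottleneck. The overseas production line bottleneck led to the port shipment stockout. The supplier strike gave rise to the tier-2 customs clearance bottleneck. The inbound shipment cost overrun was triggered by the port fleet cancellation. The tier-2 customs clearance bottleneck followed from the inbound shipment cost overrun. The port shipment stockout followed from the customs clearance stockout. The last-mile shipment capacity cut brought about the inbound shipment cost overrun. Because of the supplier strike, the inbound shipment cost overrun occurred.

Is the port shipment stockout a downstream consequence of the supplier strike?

No

The supplier strike leads to the inbound shipment cost overrun, the tier-2 customs clearance bottleneck; the port shipment stockout is not among them.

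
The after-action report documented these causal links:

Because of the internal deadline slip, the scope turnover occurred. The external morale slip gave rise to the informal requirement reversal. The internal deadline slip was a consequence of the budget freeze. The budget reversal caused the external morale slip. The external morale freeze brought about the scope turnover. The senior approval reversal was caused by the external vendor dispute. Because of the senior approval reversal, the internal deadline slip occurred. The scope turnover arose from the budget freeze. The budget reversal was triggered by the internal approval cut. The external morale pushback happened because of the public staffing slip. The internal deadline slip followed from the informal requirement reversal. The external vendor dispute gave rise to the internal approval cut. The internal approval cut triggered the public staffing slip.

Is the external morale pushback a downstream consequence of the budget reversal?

The budget reversal leads to the external morale slip, the informal requirement reversal, the internal deadline slip, the scope turnover; the external morale pushback is not among them.

No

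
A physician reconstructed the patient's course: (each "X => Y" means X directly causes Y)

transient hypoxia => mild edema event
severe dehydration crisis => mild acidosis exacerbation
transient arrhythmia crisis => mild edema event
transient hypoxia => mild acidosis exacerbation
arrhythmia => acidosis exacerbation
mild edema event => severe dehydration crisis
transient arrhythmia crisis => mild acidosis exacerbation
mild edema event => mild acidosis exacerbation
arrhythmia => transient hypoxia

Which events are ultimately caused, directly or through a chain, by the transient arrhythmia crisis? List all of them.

Direct effects: the mild edema event, the mild acidosis exacerbation.
2 steps out: the severe dehydration crisis.
Not reachable from it: the arrhythmia, the acidosis exacerbation, the transient hypoxia.

the mild acidosis exacerbation, the mild edema event, the severe dehydration crisis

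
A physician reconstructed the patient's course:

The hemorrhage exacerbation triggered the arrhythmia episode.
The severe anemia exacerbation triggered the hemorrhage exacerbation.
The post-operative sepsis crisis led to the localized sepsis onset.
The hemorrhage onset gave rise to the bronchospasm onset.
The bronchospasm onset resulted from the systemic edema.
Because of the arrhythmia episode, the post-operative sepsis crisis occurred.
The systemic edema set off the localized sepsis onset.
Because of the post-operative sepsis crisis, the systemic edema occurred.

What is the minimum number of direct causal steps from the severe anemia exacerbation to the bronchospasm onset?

Shortest chain: the severe anemia exacerbation → the hemorrhage exacerbation → the arrhythmia episode → the post-operative sepsis crisis → the systemic edema → the bronchospasm onset.

5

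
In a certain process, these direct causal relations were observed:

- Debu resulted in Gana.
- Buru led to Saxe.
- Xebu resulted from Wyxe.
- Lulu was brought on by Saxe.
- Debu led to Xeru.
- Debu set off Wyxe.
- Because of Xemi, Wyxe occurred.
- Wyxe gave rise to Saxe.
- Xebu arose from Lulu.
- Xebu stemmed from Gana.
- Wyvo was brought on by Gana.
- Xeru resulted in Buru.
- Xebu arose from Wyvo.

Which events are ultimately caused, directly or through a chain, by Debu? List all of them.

Buru, Gana, Lulu, Saxe, Wyvo, Wyxe, Xebu, Xeru

Direct effects: Wyxe, Xeru, Gana.
2 steps out: Buru, Saxe, Wyvo, Xebu.
3 steps out: Lulu.
Not reachable from it: Xemi.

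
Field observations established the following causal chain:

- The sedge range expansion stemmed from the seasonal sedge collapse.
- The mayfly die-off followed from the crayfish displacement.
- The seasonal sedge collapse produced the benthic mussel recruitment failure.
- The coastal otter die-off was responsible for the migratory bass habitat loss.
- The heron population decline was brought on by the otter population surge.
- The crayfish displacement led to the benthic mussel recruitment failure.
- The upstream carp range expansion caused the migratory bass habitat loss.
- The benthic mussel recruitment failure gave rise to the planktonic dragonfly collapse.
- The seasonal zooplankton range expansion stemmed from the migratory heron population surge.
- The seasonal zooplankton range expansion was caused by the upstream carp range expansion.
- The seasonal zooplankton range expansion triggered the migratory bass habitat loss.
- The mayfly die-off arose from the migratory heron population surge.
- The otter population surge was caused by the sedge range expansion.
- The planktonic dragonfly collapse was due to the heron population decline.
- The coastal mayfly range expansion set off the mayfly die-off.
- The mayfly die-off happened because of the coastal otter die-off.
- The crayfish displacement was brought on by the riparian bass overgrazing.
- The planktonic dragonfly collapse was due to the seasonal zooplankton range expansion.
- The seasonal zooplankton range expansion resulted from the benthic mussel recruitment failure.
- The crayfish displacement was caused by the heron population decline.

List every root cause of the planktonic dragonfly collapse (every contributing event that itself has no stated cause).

the migratory heron population surge, the riparian bass overgrazing, the seasonal sedge collapse, the upstream carp range expansion

Tracing upstream from the planktonic dragonfly collapse: the planktonic dragonfly collapse ← the benthic mussel recruitment failure ← the seasonal sedge collapse.
A separate upstream branch: the planktonic dragonfly collapse ← the seasonal zooplankton range expansion ← the migratory heron population surge.
A separate upstream branch: the planktonic dragonfly collapse ← the benthic mussel recruitment failure ← the crayfish displacement ← the riparian bass overgrazing.
A separate upstream branch: the planktonic dragonfly collapse ← the seasonal zooplankton range expansion ← the upstream carp range expansion.
Each of those chain origins has no stated cause.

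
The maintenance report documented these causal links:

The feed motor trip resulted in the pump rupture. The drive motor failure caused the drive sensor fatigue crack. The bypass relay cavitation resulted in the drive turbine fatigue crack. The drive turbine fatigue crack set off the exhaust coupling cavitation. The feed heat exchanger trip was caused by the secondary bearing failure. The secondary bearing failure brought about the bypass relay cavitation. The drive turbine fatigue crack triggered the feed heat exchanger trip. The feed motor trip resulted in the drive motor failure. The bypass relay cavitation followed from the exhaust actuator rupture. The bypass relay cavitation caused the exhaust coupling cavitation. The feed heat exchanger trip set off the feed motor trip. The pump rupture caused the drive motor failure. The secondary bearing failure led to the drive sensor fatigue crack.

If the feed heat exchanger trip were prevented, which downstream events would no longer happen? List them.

the drive motor failure, the feed motor trip, the pump rupture

Downstream of the feed heat exchanger trip: the feed motor trip, the pump rupture, the drive motor failure, the drive sensor fatigue crack.
Of those, still caused via another path: the drive sensor fatigue crack.
The remainder have no surviving cause.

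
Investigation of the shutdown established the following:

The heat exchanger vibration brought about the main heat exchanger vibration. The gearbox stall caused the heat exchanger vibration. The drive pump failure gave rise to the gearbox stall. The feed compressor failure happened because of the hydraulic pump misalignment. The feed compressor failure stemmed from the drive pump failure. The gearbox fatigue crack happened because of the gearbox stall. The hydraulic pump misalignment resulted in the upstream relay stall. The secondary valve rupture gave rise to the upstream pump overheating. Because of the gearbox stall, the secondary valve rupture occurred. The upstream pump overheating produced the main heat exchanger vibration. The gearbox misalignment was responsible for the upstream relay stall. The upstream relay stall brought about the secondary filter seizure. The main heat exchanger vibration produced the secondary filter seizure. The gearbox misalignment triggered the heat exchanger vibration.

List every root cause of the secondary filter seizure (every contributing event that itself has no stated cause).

Tracing upstream from the secondary filter seizure: the secondary filter seizure ← the main heat exchanger vibration ← the heat exchanger vibration ← the gearbox stall ← the drive pump failure.
A separate upstream branch: the secondary filter seizure ← the upstream relay stall ← the gearbox misalignment.
A separate upstream branch: the secondary filter seizure ← the upstream relay stall ← the hydraulic pump misalignment.
Each of those chain origins has no stated cause.

the drive pump failure, the gearbox misalignment, the hydraulic pump misalignment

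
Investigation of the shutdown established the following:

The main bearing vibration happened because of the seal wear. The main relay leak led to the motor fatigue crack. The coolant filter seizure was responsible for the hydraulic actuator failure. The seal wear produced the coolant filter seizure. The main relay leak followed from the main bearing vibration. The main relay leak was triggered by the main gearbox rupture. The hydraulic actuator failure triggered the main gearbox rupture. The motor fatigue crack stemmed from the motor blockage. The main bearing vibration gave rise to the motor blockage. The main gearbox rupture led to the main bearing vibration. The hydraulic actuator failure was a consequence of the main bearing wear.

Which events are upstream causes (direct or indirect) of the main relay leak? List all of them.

Immediate causes of the main relay leak: the main gearbox rupture, the main bearing vibration.
Further upstream: the seal wear, the coolant filter seizure, the hydraulic actuator failure, the main bearing wear.

the coolant filter seizure, the hydraulic actuator failure, the main bearing vibration, the main bearing wear, the main gearbox rupture, the seal wear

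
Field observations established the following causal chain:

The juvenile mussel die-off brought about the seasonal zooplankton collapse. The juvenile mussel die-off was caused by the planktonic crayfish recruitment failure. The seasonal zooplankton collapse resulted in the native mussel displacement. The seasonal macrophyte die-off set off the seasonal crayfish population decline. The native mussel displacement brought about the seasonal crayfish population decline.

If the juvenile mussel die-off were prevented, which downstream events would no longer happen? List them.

Downstream of the juvenile mussel die-off: the seasonal zooplankton collapse, the native mussel displacement, the seasonal crayfish population decline.
Of those, still caused via another path: the seasonal crayfish population decline.
The remainder have no surviving cause.

the native mussel displacement, the seasonal zooplankton collapse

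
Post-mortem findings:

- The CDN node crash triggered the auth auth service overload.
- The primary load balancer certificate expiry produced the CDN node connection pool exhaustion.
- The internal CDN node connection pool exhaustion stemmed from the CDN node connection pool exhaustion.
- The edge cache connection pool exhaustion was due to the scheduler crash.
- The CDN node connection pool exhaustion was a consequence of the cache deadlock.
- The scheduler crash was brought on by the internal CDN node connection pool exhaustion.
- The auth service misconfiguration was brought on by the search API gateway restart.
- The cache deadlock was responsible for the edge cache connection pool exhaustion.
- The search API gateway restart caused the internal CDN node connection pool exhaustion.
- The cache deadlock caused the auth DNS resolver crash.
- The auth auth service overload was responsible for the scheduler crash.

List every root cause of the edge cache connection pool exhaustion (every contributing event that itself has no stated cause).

Tracing upstream from the edge cache connection pool exhaustion: the edge cache connection pool exhaustion ← the scheduler crash ← the internal CDN node connection pool exhaustion ← the search API gateway restart.
A separate upstream branch: the edge cache connection pool exhaustion ← the cache deadlock.
A separate upstream branch: the edge cache connection pool exhaustion ← the scheduler crash ← the auth auth service overload ← the CDN node crash.
A separate upstream branch: the edge cache connection pool exhaustion ← the scheduler crash ← the internal CDN node connection pool exhaustion ← the CDN node connection pool exhaustion ← the primary load balancer certificate expiry.
Each of those chain origins has no stated cause.

the CDN node crash, the cache deadlock, the primary load balancer certificate expiry, the search API gateway restart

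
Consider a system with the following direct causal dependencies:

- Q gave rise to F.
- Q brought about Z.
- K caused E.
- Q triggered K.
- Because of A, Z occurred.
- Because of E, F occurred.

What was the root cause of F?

Tracing upstream from F: F ← Q.
Q has no stated cause, so it is the root.

Q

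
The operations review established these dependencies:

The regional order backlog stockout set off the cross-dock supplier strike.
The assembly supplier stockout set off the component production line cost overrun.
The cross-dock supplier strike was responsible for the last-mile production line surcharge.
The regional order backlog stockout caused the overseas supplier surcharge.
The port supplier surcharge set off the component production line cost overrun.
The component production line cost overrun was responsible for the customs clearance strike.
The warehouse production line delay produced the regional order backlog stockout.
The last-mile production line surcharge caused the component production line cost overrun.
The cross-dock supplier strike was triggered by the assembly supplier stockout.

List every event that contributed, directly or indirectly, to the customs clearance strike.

Immediate cause of the customs clearance strike: the component production line cost overrun.
Further upstream: the warehouse production line delay, the regional order backlog stockout, the assembly supplier stockout, the port supplier surcharge, the cross-dock supplier strike, the last-mile production line surcharge.

the assembly supplier stockout, the component production line cost overrun, the cross-dock supplier strike, the last-mile production line surcharge, the port supplier surcharge, the regional order backlog stockout, the warehouse production line delay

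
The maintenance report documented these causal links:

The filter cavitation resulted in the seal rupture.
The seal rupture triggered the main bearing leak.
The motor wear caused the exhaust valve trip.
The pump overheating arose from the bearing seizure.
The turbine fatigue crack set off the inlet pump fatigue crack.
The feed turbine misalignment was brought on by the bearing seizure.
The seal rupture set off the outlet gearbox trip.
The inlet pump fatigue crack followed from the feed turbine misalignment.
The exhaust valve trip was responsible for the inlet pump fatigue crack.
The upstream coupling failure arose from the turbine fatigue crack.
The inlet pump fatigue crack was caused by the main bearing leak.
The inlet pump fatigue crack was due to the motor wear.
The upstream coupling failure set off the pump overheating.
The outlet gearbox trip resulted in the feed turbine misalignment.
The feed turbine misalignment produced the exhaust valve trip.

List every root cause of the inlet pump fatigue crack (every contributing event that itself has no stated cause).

Tracing upstream from the inlet pump fatigue crack: the inlet pump fatigue crack ← the turbine fatigue crack.
A separate upstream branch: the inlet pump fatigue crack ← the main bearing leak ← the seal rupture ← the filter cavitation.
A separate upstream branch: the inlet pump fatigue crack ← the feed turbine misalignment ← the bearing seizure.
A separate upstream branch: the inlet pump fatigue crack ← the motor wear.
Each of those chain origins has no stated cause.

the bearing seizure, the filter cavitation, the motor wear, the turbine fatigue crack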